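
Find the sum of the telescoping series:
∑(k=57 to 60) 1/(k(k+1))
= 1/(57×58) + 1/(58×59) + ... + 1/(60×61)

Partial fractions: 1/(k(k+1)) = 1/k - 1/(k+1)
The series telescopes:
= (1/57 - 1/58) + (1/58 - 1/59) + ... + (1/60 - 1/61)
= 1/57 - 1/61
= 4/3477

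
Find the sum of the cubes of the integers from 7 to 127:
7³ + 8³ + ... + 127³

Use ∑_{k=1}^{n} k³ = [n(n+1)/2]², then subtract the first 6 terms.
∑_{k=1}^{127} k³ = [127×128/2]² = 8128² = 66064384
∑_{k=1}^{6} k³ = [6×7/2]² = 21² = 441
∑_{k=7}^{127} k³ = 66064384 - 441 = 66063943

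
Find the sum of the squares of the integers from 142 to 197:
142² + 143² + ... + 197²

Use ∑_{k=1}^{n} k² = n(n+1)(2n+1)/6, then subtract the first 141 terms.
∑_{k=1}^{197} k² = 197×198×395/6 = 2567895
∑_{k=1}^{141} k² = 141×142×283/6 = 944371
∑_{k=142}^{197} k² = 2567895 - 944371 = 1623524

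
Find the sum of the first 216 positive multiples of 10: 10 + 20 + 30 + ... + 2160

Factor out 10: = 10(1 + 2 + ... + 216) = 10 × n(n+1)/2
= 10 × 216×217/2
= 10 × 23436
= 234360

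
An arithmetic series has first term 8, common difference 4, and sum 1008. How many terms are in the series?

Using S = n/2 × [2a + (n-1)d]
1008 = n/2 × [2(8) + (n-1)(4)]
1008 = n/2 × [16 + 4n - 4]
2016 = n × [12 + 4n]
4n² + (12)n - 2016 = 0
Discriminant: Δ = (12)² - 4(4)(-2016) = 144 + 32256 = 32400
√Δ = 180
n = [-(12) + √Δ] / (2·4) = (-12 + 180) / 8 = 168 / 8 = 21
(The negative root is discarded since n must be a positive integer.)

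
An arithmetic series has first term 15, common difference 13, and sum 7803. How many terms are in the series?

Using S = n/2 × [2a + (n-1)d]
7803 = n/2 × [2(15) + (n-1)(13)]
7803 = n/2 × [30 + 13n - 13]
15606 = n × [17 + 13n]
13n² + (17)n - 15606 = 0
Discriminant: Δ = (17)² - 4(13)(-15606) = 289 + 811512 = 811801
√Δ = 901
n = [-(17) + √Δ] / (2·13) = (-17 + 901) / 26 = 884 / 26 = 34
(The negative root is discarded since n must be a positive integer.)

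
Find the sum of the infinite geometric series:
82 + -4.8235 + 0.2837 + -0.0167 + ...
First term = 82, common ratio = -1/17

For |r| < 1, S = a / (1 - r)
S = 82 / (1 - (-1/17))
S = 82 / (18/17)
S = 697/9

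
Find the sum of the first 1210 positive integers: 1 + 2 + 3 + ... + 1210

Formula: ∑k = n(n+1)/2
= 1210×1211/2
= 1465310/2
= 732655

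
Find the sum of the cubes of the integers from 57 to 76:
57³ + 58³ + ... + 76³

Use ∑_{k=1}^{n} k³ = [n(n+1)/2]², then subtract the first 56 terms.
∑_{k=1}^{76} k³ = [76×77/2]² = 2926² = 8561476
∑_{k=1}^{56} k³ = [56×57/2]² = 1596² = 2547216
∑_{k=57}^{76} k³ = 8561476 - 2547216 = 6014260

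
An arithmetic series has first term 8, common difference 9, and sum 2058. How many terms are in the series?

Using S = n/2 × [2a + (n-1)d]
2058 = n/2 × [2(8) + (n-1)(9)]
2058 = n/2 × [16 + 9n - 9]
4116 = n × [7 + 9n]
9n² + (7)n - 4116 = 0
Discriminant: Δ = (7)² - 4(9)(-4116) = 49 + 148176 = 148225
√Δ = 385
n = [-(7) + √Δ] / (2·9) = (-7 + 385) / 18 = 378 / 18 = 21
(The negative root is discarded since n must be a positive integer.)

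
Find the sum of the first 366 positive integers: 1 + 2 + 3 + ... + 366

Formula: ∑k = n(n+1)/2
= 366×367/2
= 134322/2
= 67161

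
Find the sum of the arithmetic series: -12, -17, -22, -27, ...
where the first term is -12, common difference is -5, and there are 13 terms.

Sₙ = n/2 × (first + last)
Last term = a + (n-1)d = -12 + (13-1)×(-5) = -72
S_13 = 13/2 × (-12 + (-72))
S_13 = 13/2 × (-84) = -546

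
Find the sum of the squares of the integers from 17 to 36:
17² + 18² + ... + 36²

Use ∑_{k=1}^{n} k² = n(n+1)(2n+1)/6, then subtract the first 16 terms.
∑_{k=1}^{36} k² = 36×37×73/6 = 16206
∑_{k=1}^{16} k² = 16×17×33/6 = 1496
∑_{k=17}^{36} k² = 16206 - 1496 = 14710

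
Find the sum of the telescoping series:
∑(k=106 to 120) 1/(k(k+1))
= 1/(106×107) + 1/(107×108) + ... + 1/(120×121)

Partial fractions: 1/(k(k+1)) = 1/k - 1/(k+1)
The series telescopes:
= (1/106 - 1/107) + (1/107 - 1/108) + ... + (1/120 - 1/121)
= 1/106 - 1/121
= 15/12826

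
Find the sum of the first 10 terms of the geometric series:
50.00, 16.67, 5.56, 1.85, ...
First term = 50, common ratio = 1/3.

Sₙ = a(1 - rⁿ) / (1 - r)
S_10 = 50(1 - (1/3)^10) / (1 - (1/3))
S_10 = 50(1 - (1/59049)) / (2/3)
S_10 = 1476200/19683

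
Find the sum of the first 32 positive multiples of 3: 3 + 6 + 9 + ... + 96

Factor out 3: = 3(1 + 2 + ... + 32) = 3 × n(n+1)/2
= 3 × 32×33/2
= 3 × 528
= 1584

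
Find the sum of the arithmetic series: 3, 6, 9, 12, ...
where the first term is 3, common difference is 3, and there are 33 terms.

Sₙ = n/2 × (first + last)
Last term = a + (n-1)d = 3 + (33-1)×3 = 99
S_33 = 33/2 × (3 + 99)
S_33 = 33/2 × 102 = 1683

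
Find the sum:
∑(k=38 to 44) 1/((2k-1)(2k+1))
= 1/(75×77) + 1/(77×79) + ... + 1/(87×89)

Partial fractions: 1/((2k-1)(2k+1)) = (1/2)[1/(2k-1) - 1/(2k+1)]
The series telescopes:
= (1/2)[1/75 - 1/89]
= 7/6675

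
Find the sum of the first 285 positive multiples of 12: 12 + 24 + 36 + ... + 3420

Factor out 12: = 12(1 + 2 + ... + 285) = 12 × n(n+1)/2
= 12 × 285×286/2
= 12 × 40755
= 489060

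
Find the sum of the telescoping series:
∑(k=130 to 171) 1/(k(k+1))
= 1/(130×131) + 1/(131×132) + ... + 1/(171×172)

Partial fractions: 1/(k(k+1)) = 1/k - 1/(k+1)
The series telescopes:
= (1/130 - 1/131) + (1/131 - 1/132) + ... + (1/171 - 1/172)
= 1/130 - 1/172
= 21/11180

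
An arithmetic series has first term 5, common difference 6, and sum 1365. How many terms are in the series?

Using S = n/2 × [2a + (n-1)d]
1365 = n/2 × [2(5) + (n-1)(6)]
1365 = n/2 × [10 + 6n - 6]
2730 = n × [4 + 6n]
6n² + (4)n - 2730 = 0
Discriminant: Δ = (4)² - 4(6)(-2730) = 16 + 65520 = 65536
√Δ = 256
n = [-(4) + √Δ] / (2·6) = (-4 + 256) / 12 = 252 / 12 = 21
(The negative root is discarded since n must be a positive integer.)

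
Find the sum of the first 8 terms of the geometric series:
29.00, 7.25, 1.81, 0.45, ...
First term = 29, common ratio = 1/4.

Sₙ = a(1 - rⁿ) / (1 - r)
S_8 = 29(1 - (1/4)^8) / (1 - (1/4))
S_8 = 29(1 - (1/65536)) / (3/4)
S_8 = 633505/16384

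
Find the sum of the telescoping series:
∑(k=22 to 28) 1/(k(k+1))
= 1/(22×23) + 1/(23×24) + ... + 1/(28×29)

Partial fractions: 1/(k(k+1)) = 1/k - 1/(k+1)
The series telescopes:
= (1/22 - 1/23) + (1/23 - 1/24) + ... + (1/28 - 1/29)
= 1/22 - 1/29
= 7/638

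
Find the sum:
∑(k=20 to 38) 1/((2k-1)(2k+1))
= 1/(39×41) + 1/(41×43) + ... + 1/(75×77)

Partial fractions: 1/((2k-1)(2k+1)) = (1/2)[1/(2k-1) - 1/(2k+1)]
The series telescopes:
= (1/2)[1/39 - 1/77]
= 19/3003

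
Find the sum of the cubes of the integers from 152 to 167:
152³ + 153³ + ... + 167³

Use ∑_{k=1}^{n} k³ = [n(n+1)/2]², then subtract the first 151 terms.
∑_{k=1}^{167} k³ = [167×168/2]² = 14028² = 196784784
∑_{k=1}^{151} k³ = [151×152/2]² = 11476² = 131698576
∑_{k=152}^{167} k³ = 196784784 - 131698576 = 65086208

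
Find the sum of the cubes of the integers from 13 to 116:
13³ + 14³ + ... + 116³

Use ∑_{k=1}^{n} k³ = [n(n+1)/2]², then subtract the first 12 terms.
∑_{k=1}^{116} k³ = [116×117/2]² = 6786² = 46049796
∑_{k=1}^{12} k³ = [12×13/2]² = 78² = 6084
∑_{k=13}^{116} k³ = 46049796 - 6084 = 46043712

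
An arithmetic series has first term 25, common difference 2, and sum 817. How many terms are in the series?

Using S = n/2 × [2a + (n-1)d]
817 = n/2 × [2(25) + (n-1)(2)]
817 = n/2 × [50 + 2n - 2]
1634 = n × [48 + 2n]
2n² + (48)n - 1634 = 0
Discriminant: Δ = (48)² - 4(2)(-1634) = 2304 + 13072 = 15376
√Δ = 124
n = [-(48) + √Δ] / (2·2) = (-48 + 124) / 4 = 76 / 4 = 19
(The negative root is discarded since n must be a positive integer.)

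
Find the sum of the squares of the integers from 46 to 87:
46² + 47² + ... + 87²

Use ∑_{k=1}^{n} k² = n(n+1)(2n+1)/6, then subtract the first 45 terms.
∑_{k=1}^{87} k² = 87×88×175/6 = 223300
∑_{k=1}^{45} k² = 45×46×91/6 = 31395
∑_{k=46}^{87} k² = 223300 - 31395 = 191905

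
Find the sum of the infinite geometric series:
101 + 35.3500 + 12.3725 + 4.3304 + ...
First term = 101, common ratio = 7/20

For |r| < 1, S = a / (1 - r)
S = 101 / (1 - (7/20))
S = 101 / (13/20)
S = 2020/13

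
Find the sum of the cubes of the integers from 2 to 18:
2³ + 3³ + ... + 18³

Use ∑_{k=1}^{n} k³ = [n(n+1)/2]², then subtract the first 1 terms.
∑_{k=1}^{18} k³ = [18×19/2]² = 171² = 29241
∑_{k=1}^{1} k³ = [1×2/2]² = 1² = 1
∑_{k=2}^{18} k³ = 29241 - 1 = 29240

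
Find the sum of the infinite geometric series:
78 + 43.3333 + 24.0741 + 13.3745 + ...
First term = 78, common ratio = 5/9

For |r| < 1, S = a / (1 - r)
S = 78 / (1 - (5/9))
S = 78 / (4/9)
S = 351/2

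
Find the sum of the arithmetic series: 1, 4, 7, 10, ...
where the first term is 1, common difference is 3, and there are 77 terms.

Sₙ = n/2 × (first + last)
Last term = a + (n-1)d = 1 + (77-1)×3 = 229
S_77 = 77/2 × (1 + 229)
S_77 = 77/2 × 230 = 8855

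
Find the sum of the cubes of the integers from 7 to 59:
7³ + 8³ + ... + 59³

Use ∑_{k=1}^{n} k³ = [n(n+1)/2]², then subtract the first 6 terms.
∑_{k=1}^{59} k³ = [59×60/2]² = 1770² = 3132900
∑_{k=1}^{6} k³ = [6×7/2]² = 21² = 441
∑_{k=7}^{59} k³ = 3132900 - 441 = 3132459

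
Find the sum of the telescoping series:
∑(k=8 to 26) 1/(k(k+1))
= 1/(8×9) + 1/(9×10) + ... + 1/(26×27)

Partial fractions: 1/(k(k+1)) = 1/k - 1/(k+1)
The series telescopes:
= (1/8 - 1/9) + (1/9 - 1/10) + ... + (1/26 - 1/27)
= 1/8 - 1/27
= 19/216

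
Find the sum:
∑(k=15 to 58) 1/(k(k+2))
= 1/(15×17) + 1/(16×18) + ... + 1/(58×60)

Partial fractions: 1/(k(k+2)) = (1/2)[1/k - 1/(k+2)]
Telescoping leaves the first two and last two terms:
= (1/2)[1/15 + 1/16 - 1/59 - 1/60]
= 451/9440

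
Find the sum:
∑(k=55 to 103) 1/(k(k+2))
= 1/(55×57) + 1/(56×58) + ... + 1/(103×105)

Partial fractions: 1/(k(k+2)) = (1/2)[1/k - 1/(k+2)]
Telescoping leaves the first two and last two terms:
= (1/2)[1/55 + 1/56 - 1/104 - 1/105]
= 29/3432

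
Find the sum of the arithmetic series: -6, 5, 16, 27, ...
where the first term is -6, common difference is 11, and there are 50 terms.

Sₙ = n/2 × (first + last)
Last term = a + (n-1)d = -6 + (50-1)×11 = 533
S_50 = 50/2 × (-6 + 533)
S_50 = 50/2 × 527 = 13175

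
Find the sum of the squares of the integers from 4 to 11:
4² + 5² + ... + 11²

Use ∑_{k=1}^{n} k² = n(n+1)(2n+1)/6, then subtract the first 3 terms.
∑_{k=1}^{11} k² = 11×12×23/6 = 506
∑_{k=1}^{3} k² = 3×4×7/6 = 14
∑_{k=4}^{11} k² = 506 - 14 = 492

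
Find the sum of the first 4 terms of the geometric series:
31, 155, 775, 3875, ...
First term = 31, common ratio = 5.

Sₙ = a(1 - rⁿ) / (1 - r)
S_4 = 31(1 - 5^4) / (1 - 5)
S_4 = 31(1 - 625) / (-4)
S_4 = 4836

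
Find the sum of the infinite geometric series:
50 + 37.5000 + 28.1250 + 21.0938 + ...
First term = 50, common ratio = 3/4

For |r| < 1, S = a / (1 - r)
S = 50 / (1 - (3/4))
S = 50 / (1/4)
S = 200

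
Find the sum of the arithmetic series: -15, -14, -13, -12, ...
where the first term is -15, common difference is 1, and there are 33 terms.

Sₙ = n/2 × (first + last)
Last term = a + (n-1)d = -15 + (33-1)×1 = 17
S_33 = 33/2 × (-15 + 17)
S_33 = 33/2 × 2 = 33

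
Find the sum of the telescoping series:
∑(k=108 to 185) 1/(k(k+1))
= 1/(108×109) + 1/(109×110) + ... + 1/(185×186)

Partial fractions: 1/(k(k+1)) = 1/k - 1/(k+1)
The series telescopes:
= (1/108 - 1/109) + (1/109 - 1/110) + ... + (1/185 - 1/186)
= 1/108 - 1/186
= 13/3348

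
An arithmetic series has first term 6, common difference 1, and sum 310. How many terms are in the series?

Using S = n/2 × [2a + (n-1)d]
310 = n/2 × [2(6) + (n-1)(1)]
310 = n/2 × [12 + 1n - 1]
620 = n × [11 + 1n]
1n² + (11)n - 620 = 0
Discriminant: Δ = (11)² - 4(1)(-620) = 121 + 2480 = 2601
√Δ = 51
n = [-(11) + √Δ] / (2·1) = (-11 + 51) / 2 = 40 / 2 = 20
(The negative root is discarded since n must be a positive integer.)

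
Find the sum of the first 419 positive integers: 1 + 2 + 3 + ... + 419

Formula: ∑k = n(n+1)/2
= 419×420/2
= 175980/2
= 87990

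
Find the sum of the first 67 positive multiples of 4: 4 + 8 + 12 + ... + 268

Factor out 4: = 4(1 + 2 + ... + 67) = 4 × n(n+1)/2
= 4 × 67×68/2
= 4 × 2278
= 9112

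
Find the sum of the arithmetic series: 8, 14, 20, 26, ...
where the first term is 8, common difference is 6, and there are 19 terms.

Sₙ = n/2 × (first + last)
Last term = a + (n-1)d = 8 + (19-1)×6 = 116
S_19 = 19/2 × (8 + 116)
S_19 = 19/2 × 124 = 1178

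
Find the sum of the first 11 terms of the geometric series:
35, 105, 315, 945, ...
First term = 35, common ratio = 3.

Sₙ = a(1 - rⁿ) / (1 - r)
S_11 = 35(1 - 3^11) / (1 - 3)
S_11 = 35(1 - 177147) / (-2)
S_11 = 3100055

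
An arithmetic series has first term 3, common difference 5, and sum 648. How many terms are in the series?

Using S = n/2 × [2a + (n-1)d]
648 = n/2 × [2(3) + (n-1)(5)]
648 = n/2 × [6 + 5n - 5]
1296 = n × [1 + 5n]
5n² + (1)n - 1296 = 0
Discriminant: Δ = (1)² - 4(5)(-1296) = 1 + 25920 = 25921
√Δ = 161
n = [-(1) + √Δ] / (2·5) = (-1 + 161) / 10 = 160 / 10 = 16
(The negative root is discarded since n must be a positive integer.)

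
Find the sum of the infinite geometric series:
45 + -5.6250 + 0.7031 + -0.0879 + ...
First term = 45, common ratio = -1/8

For |r| < 1, S = a / (1 - r)
S = 45 / (1 - (-1/8))
S = 45 / (9/8)
S = 40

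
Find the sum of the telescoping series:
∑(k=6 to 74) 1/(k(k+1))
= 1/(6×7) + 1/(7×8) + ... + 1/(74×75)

Partial fractions: 1/(k(k+1)) = 1/k - 1/(k+1)
The series telescopes:
= (1/6 - 1/7) + (1/7 - 1/8) + ... + (1/74 - 1/75)
= 1/6 - 1/75
= 23/150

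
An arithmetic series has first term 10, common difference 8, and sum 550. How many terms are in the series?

Using S = n/2 × [2a + (n-1)d]
550 = n/2 × [2(10) + (n-1)(8)]
550 = n/2 × [20 + 8n - 8]
1100 = n × [12 + 8n]
8n² + (12)n - 1100 = 0
Discriminant: Δ = (12)² - 4(8)(-1100) = 144 + 35200 = 35344
√Δ = 188
n = [-(12) + √Δ] / (2·8) = (-12 + 188) / 16 = 176 / 16 = 11
(The negative root is discarded since n must be a positive integer.)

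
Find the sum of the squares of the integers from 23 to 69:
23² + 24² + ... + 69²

Use ∑_{k=1}^{n} k² = n(n+1)(2n+1)/6, then subtract the first 22 terms.
∑_{k=1}^{69} k² = 69×70×139/6 = 111895
∑_{k=1}^{22} k² = 22×23×45/6 = 3795
∑_{k=23}^{69} k² = 111895 - 3795 = 108100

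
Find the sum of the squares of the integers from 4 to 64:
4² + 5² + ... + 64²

Use ∑_{k=1}^{n} k² = n(n+1)(2n+1)/6, then subtract the first 3 terms.
∑_{k=1}^{64} k² = 64×65×129/6 = 89440
∑_{k=1}^{3} k² = 3×4×7/6 = 14
∑_{k=4}^{64} k² = 89440 - 14 = 89426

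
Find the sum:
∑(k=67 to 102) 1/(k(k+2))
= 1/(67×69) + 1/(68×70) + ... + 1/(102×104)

Partial fractions: 1/(k(k+2)) = (1/2)[1/k - 1/(k+2)]
Telescoping leaves the first two and last two terms:
= (1/2)[1/67 + 1/68 - 1/103 - 1/104]
= 125757/24401936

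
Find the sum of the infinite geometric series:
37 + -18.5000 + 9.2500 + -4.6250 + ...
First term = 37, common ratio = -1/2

For |r| < 1, S = a / (1 - r)
S = 37 / (1 - (-1/2))
S = 37 / (3/2)
S = 74/3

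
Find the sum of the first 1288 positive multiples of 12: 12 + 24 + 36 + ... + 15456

Factor out 12: = 12(1 + 2 + ... + 1288) = 12 × n(n+1)/2
= 12 × 1288×1289/2
= 12 × 830116
= 9961392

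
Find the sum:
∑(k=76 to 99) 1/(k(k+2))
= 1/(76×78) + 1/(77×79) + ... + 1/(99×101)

Partial fractions: 1/(k(k+2)) = (1/2)[1/k - 1/(k+2)]
Telescoping leaves the first two and last two terms:
= (1/2)[1/76 + 1/77 - 1/100 - 1/101]
= 46131/14776300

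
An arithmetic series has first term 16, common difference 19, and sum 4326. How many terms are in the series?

Using S = n/2 × [2a + (n-1)d]
4326 = n/2 × [2(16) + (n-1)(19)]
4326 = n/2 × [32 + 19n - 19]
8652 = n × [13 + 19n]
19n² + (13)n - 8652 = 0
Discriminant: Δ = (13)² - 4(19)(-8652) = 169 + 657552 = 657721
√Δ = 811
n = [-(13) + √Δ] / (2·19) = (-13 + 811) / 38 = 798 / 38 = 21
(The negative root is discarded since n must be a positive integer.)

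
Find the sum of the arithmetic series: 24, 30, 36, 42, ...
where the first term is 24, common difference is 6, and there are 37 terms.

Sₙ = n/2 × (first + last)
Last term = a + (n-1)d = 24 + (37-1)×6 = 240
S_37 = 37/2 × (24 + 240)
S_37 = 37/2 × 264 = 4884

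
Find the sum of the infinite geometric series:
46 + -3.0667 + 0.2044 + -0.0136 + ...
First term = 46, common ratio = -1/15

For |r| < 1, S = a / (1 - r)
S = 46 / (1 - (-1/15))
S = 46 / (16/15)
S = 345/8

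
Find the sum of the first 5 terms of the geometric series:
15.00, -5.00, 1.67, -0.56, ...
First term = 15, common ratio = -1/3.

Sₙ = a(1 - rⁿ) / (1 - r)
S_5 = 15(1 - (-1/3)^5) / (1 - (-1/3))
S_5 = 15(1 - (-1/243)) / (4/3)
S_5 = 305/27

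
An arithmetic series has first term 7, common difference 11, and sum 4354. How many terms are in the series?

Using S = n/2 × [2a + (n-1)d]
4354 = n/2 × [2(7) + (n-1)(11)]
4354 = n/2 × [14 + 11n - 11]
8708 = n × [3 + 11n]
11n² + (3)n - 8708 = 0
Discriminant: Δ = (3)² - 4(11)(-8708) = 9 + 383152 = 383161
√Δ = 619
n = [-(3) + √Δ] / (2·11) = (-3 + 619) / 22 = 616 / 22 = 28
(The negative root is discarded since n must be a positive integer.)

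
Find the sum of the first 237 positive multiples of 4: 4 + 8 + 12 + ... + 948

Factor out 4: = 4(1 + 2 + ... + 237) = 4 × n(n+1)/2
= 4 × 237×238/2
= 4 × 28203
= 112812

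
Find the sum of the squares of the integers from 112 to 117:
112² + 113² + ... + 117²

Use ∑_{k=1}^{n} k² = n(n+1)(2n+1)/6, then subtract the first 111 terms.
∑_{k=1}^{117} k² = 117×118×235/6 = 540735
∑_{k=1}^{111} k² = 111×112×223/6 = 462056
∑_{k=112}^{117} k² = 540735 - 462056 = 78679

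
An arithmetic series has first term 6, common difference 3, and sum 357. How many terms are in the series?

Using S = n/2 × [2a + (n-1)d]
357 = n/2 × [2(6) + (n-1)(3)]
357 = n/2 × [12 + 3n - 3]
714 = n × [9 + 3n]
3n² + (9)n - 714 = 0
Discriminant: Δ = (9)² - 4(3)(-714) = 81 + 8568 = 8649
√Δ = 93
n = [-(9) + √Δ] / (2·3) = (-9 + 93) / 6 = 84 / 6 = 14
(The negative root is discarded since n must be a positive integer.)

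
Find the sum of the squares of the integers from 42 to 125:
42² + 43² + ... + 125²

Use ∑_{k=1}^{n} k² = n(n+1)(2n+1)/6, then subtract the first 41 terms.
∑_{k=1}^{125} k² = 125×126×251/6 = 658875
∑_{k=1}^{41} k² = 41×42×83/6 = 23821
∑_{k=42}^{125} k² = 658875 - 23821 = 635054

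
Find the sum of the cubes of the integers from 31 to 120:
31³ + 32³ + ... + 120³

Use ∑_{k=1}^{n} k³ = [n(n+1)/2]², then subtract the first 30 terms.
∑_{k=1}^{120} k³ = [120×121/2]² = 7260² = 52707600
∑_{k=1}^{30} k³ = [30×31/2]² = 465² = 216225
∑_{k=31}^{120} k³ = 52707600 - 216225 = 52491375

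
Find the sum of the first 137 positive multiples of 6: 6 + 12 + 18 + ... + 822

Factor out 6: = 6(1 + 2 + ... + 137) = 6 × n(n+1)/2
= 6 × 137×138/2
= 6 × 9453
= 56718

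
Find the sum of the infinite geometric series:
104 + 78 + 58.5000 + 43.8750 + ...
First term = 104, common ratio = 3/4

For |r| < 1, S = a / (1 - r)
S = 104 / (1 - (3/4))
S = 104 / (1/4)
S = 416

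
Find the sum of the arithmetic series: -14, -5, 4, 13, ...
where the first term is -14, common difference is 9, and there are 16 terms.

Sₙ = n/2 × (first + last)
Last term = a + (n-1)d = -14 + (16-1)×9 = 121
S_16 = 16/2 × (-14 + 121)
S_16 = 16/2 × 107 = 856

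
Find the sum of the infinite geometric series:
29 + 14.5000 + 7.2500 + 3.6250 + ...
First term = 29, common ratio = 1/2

For |r| < 1, S = a / (1 - r)
S = 29 / (1 - (1/2))
S = 29 / (1/2)
S = 58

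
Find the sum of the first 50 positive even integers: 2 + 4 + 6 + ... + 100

Sum of first n even numbers = n(n+1)
= 50×51
= 2550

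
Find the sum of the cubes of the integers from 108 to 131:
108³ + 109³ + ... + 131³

Use ∑_{k=1}^{n} k³ = [n(n+1)/2]², then subtract the first 107 terms.
∑_{k=1}^{131} k³ = [131×132/2]² = 8646² = 74753316
∑_{k=1}^{107} k³ = [107×108/2]² = 5778² = 33385284
∑_{k=108}^{131} k³ = 74753316 - 33385284 = 41368032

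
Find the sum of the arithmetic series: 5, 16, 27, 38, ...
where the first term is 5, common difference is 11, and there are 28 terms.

Sₙ = n/2 × (first + last)
Last term = a + (n-1)d = 5 + (28-1)×11 = 302
S_28 = 28/2 × (5 + 302)
S_28 = 28/2 × 307 = 4298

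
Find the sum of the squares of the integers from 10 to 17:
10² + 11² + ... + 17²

Use ∑_{k=1}^{n} k² = n(n+1)(2n+1)/6, then subtract the first 9 terms.
∑_{k=1}^{17} k² = 17×18×35/6 = 1785
∑_{k=1}^{9} k² = 9×10×19/6 = 285
∑_{k=10}^{17} k² = 1785 - 285 = 1500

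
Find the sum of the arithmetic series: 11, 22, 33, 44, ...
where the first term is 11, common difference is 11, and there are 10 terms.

Sₙ = n/2 × (first + last)
Last term = a + (n-1)d = 11 + (10-1)×11 = 110
S_10 = 10/2 × (11 + 110)
S_10 = 10/2 × 121 = 605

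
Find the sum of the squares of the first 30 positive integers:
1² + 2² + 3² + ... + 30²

Formula: ∑k² = n(n+1)(2n+1)/6
= 30×31×61/6
= 56730/6
= 9455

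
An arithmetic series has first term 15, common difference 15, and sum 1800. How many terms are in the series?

Using S = n/2 × [2a + (n-1)d]
1800 = n/2 × [2(15) + (n-1)(15)]
1800 = n/2 × [30 + 15n - 15]
3600 = n × [15 + 15n]
15n² + (15)n - 3600 = 0
Discriminant: Δ = (15)² - 4(15)(-3600) = 225 + 216000 = 216225
√Δ = 465
n = [-(15) + √Δ] / (2·15) = (-15 + 465) / 30 = 450 / 30 = 15
(The negative root is discarded since n must be a positive integer.)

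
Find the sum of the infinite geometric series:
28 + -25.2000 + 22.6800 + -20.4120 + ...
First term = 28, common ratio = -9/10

For |r| < 1, S = a / (1 - r)
S = 28 / (1 - (-9/10))
S = 28 / (19/10)
S = 280/19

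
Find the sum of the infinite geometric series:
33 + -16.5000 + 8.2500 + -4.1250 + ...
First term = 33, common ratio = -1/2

For |r| < 1, S = a / (1 - r)
S = 33 / (1 - (-1/2))
S = 33 / (3/2)
S = 22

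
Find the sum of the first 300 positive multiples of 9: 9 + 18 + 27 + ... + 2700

Factor out 9: = 9(1 + 2 + ... + 300) = 9 × n(n+1)/2
= 9 × 300×301/2
= 9 × 45150
= 406350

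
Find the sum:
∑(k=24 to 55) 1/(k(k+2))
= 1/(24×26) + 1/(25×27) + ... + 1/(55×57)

Partial fractions: 1/(k(k+2)) = (1/2)[1/k - 1/(k+2)]
Telescoping leaves the first two and last two terms:
= (1/2)[1/24 + 1/25 - 1/56 - 1/57]
= 923/39900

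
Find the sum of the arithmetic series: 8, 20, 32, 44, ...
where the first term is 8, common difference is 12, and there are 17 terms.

Sₙ = n/2 × (first + last)
Last term = a + (n-1)d = 8 + (17-1)×12 = 200
S_17 = 17/2 × (8 + 200)
S_17 = 17/2 × 208 = 1768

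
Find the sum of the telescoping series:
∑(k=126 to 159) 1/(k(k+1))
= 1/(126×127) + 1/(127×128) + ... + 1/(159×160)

Partial fractions: 1/(k(k+1)) = 1/k - 1/(k+1)
The series telescopes:
= (1/126 - 1/127) + (1/127 - 1/128) + ... + (1/159 - 1/160)
= 1/126 - 1/160
= 17/10080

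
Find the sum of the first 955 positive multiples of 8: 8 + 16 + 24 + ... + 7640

Factor out 8: = 8(1 + 2 + ... + 955) = 8 × n(n+1)/2
= 8 × 955×956/2
= 8 × 456490
= 3651920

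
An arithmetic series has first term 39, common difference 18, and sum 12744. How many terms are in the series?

Using S = n/2 × [2a + (n-1)d]
12744 = n/2 × [2(39) + (n-1)(18)]
12744 = n/2 × [78 + 18n - 18]
25488 = n × [60 + 18n]
18n² + (60)n - 25488 = 0
Discriminant: Δ = (60)² - 4(18)(-25488) = 3600 + 1835136 = 1838736
√Δ = 1356
n = [-(60) + √Δ] / (2·18) = (-60 + 1356) / 36 = 1296 / 36 = 36
(The negative root is discarded since n must be a positive integer.)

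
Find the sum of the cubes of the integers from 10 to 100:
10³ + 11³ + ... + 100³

Use ∑_{k=1}^{n} k³ = [n(n+1)/2]², then subtract the first 9 terms.
∑_{k=1}^{100} k³ = [100×101/2]² = 5050² = 25502500
∑_{k=1}^{9} k³ = [9×10/2]² = 45² = 2025
∑_{k=10}^{100} k³ = 25502500 - 2025 = 25500475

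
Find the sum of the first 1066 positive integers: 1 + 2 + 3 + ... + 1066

Formula: ∑k = n(n+1)/2
= 1066×1067/2
= 1137422/2
= 568711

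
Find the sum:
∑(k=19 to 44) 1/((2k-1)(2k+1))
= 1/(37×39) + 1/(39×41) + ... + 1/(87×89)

Partial fractions: 1/((2k-1)(2k+1)) = (1/2)[1/(2k-1) - 1/(2k+1)]
The series telescopes:
= (1/2)[1/37 - 1/89]
= 26/3293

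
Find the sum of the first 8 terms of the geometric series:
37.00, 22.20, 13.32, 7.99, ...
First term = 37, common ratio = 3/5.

Sₙ = a(1 - rⁿ) / (1 - r)
S_8 = 37(1 - (3/5)^8) / (1 - (3/5))
S_8 = 37(1 - (6561/390625)) / (2/5)
S_8 = 7105184/78125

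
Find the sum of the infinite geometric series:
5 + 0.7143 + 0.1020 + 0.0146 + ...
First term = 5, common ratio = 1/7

For |r| < 1, S = a / (1 - r)
S = 5 / (1 - (1/7))
S = 5 / (6/7)
S = 35/6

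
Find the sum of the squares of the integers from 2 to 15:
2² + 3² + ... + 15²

Use ∑_{k=1}^{n} k² = n(n+1)(2n+1)/6, then subtract the first 1 terms.
∑_{k=1}^{15} k² = 15×16×31/6 = 1240
∑_{k=1}^{1} k² = 1×2×3/6 = 1
∑_{k=2}^{15} k² = 1240 - 1 = 1239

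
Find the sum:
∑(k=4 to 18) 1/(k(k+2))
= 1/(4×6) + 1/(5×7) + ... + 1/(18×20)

Partial fractions: 1/(k(k+2)) = (1/2)[1/k - 1/(k+2)]
Telescoping leaves the first two and last two terms:
= (1/2)[1/4 + 1/5 - 1/19 - 1/20]
= 33/190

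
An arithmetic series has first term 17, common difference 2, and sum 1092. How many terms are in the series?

Using S = n/2 × [2a + (n-1)d]
1092 = n/2 × [2(17) + (n-1)(2)]
1092 = n/2 × [34 + 2n - 2]
2184 = n × [32 + 2n]
2n² + (32)n - 2184 = 0
Discriminant: Δ = (32)² - 4(2)(-2184) = 1024 + 17472 = 18496
√Δ = 136
n = [-(32) + √Δ] / (2·2) = (-32 + 136) / 4 = 104 / 4 = 26
(The negative root is discarded since n must be a positive integer.)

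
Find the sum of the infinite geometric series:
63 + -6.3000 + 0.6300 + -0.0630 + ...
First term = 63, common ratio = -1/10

For |r| < 1, S = a / (1 - r)
S = 63 / (1 - (-1/10))
S = 63 / (11/10)
S = 630/11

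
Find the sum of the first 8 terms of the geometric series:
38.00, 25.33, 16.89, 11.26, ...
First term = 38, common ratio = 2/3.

Sₙ = a(1 - rⁿ) / (1 - r)
S_8 = 38(1 - (2/3)^8) / (1 - (2/3))
S_8 = 38(1 - (256/6561)) / (1/3)
S_8 = 239590/2187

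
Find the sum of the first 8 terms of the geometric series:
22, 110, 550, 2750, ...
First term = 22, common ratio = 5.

Sₙ = a(1 - rⁿ) / (1 - r)
S_8 = 22(1 - 5^8) / (1 - 5)
S_8 = 22(1 - 390625) / (-4)
S_8 = 2148432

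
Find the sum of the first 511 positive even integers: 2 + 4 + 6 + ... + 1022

Sum of first n even numbers = n(n+1)
= 511×512
= 261632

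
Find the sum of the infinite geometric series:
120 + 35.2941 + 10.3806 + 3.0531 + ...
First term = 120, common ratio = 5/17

For |r| < 1, S = a / (1 - r)
S = 120 / (1 - (5/17))
S = 120 / (12/17)
S = 170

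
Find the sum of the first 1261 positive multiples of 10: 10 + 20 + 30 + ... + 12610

Factor out 10: = 10(1 + 2 + ... + 1261) = 10 × n(n+1)/2
= 10 × 1261×1262/2
= 10 × 795691
= 7956910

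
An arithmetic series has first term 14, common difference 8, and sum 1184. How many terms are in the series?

Using S = n/2 × [2a + (n-1)d]
1184 = n/2 × [2(14) + (n-1)(8)]
1184 = n/2 × [28 + 8n - 8]
2368 = n × [20 + 8n]
8n² + (20)n - 2368 = 0
Discriminant: Δ = (20)² - 4(8)(-2368) = 400 + 75776 = 76176
√Δ = 276
n = [-(20) + √Δ] / (2·8) = (-20 + 276) / 16 = 256 / 16 = 16
(The negative root is discarded since n must be a positive integer.)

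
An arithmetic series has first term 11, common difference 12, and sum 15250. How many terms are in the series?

Using S = n/2 × [2a + (n-1)d]
15250 = n/2 × [2(11) + (n-1)(12)]
15250 = n/2 × [22 + 12n - 12]
30500 = n × [10 + 12n]
12n² + (10)n - 30500 = 0
Discriminant: Δ = (10)² - 4(12)(-30500) = 100 + 1464000 = 1464100
√Δ = 1210
n = [-(10) + √Δ] / (2·12) = (-10 + 1210) / 24 = 1200 / 24 = 50
(The negative root is discarded since n must be a positive integer.)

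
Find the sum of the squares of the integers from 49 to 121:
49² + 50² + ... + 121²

Use ∑_{k=1}^{n} k² = n(n+1)(2n+1)/6, then subtract the first 48 terms.
∑_{k=1}^{121} k² = 121×122×243/6 = 597861
∑_{k=1}^{48} k² = 48×49×97/6 = 38024
∑_{k=49}^{121} k² = 597861 - 38024 = 559837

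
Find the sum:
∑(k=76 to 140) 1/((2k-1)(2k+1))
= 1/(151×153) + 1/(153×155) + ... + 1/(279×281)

Partial fractions: 1/((2k-1)(2k+1)) = (1/2)[1/(2k-1) - 1/(2k+1)]
The series telescopes:
= (1/2)[1/151 - 1/281]
= 65/42431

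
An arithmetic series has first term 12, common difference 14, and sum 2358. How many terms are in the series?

Using S = n/2 × [2a + (n-1)d]
2358 = n/2 × [2(12) + (n-1)(14)]
2358 = n/2 × [24 + 14n - 14]
4716 = n × [10 + 14n]
14n² + (10)n - 4716 = 0
Discriminant: Δ = (10)² - 4(14)(-4716) = 100 + 264096 = 264196
√Δ = 514
n = [-(10) + √Δ] / (2·14) = (-10 + 514) / 28 = 504 / 28 = 18
(The negative root is discarded since n must be a positive integer.)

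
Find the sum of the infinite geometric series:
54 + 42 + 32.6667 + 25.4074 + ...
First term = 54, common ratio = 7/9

For |r| < 1, S = a / (1 - r)
S = 54 / (1 - (7/9))
S = 54 / (2/9)
S = 243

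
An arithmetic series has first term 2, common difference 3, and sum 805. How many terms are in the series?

Using S = n/2 × [2a + (n-1)d]
805 = n/2 × [2(2) + (n-1)(3)]
805 = n/2 × [4 + 3n - 3]
1610 = n × [1 + 3n]
3n² + (1)n - 1610 = 0
Discriminant: Δ = (1)² - 4(3)(-1610) = 1 + 19320 = 19321
√Δ = 139
n = [-(1) + √Δ] / (2·3) = (-1 + 139) / 6 = 138 / 6 = 23
(The negative root is discarded since n must be a positive integer.)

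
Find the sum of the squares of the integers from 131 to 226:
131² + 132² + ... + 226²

Use ∑_{k=1}^{n} k² = n(n+1)(2n+1)/6, then subtract the first 130 terms.
∑_{k=1}^{226} k² = 226×227×453/6 = 3873301
∑_{k=1}^{130} k² = 130×131×261/6 = 740805
∑_{k=131}^{226} k² = 3873301 - 740805 = 3132496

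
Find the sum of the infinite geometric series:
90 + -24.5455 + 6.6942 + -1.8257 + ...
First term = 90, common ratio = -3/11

For |r| < 1, S = a / (1 - r)
S = 90 / (1 - (-3/11))
S = 90 / (14/11)
S = 495/7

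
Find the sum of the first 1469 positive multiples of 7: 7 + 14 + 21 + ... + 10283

Factor out 7: = 7(1 + 2 + ... + 1469) = 7 × n(n+1)/2
= 7 × 1469×1470/2
= 7 × 1079715
= 7558005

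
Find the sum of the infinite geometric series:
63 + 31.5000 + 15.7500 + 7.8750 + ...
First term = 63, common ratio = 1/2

For |r| < 1, S = a / (1 - r)
S = 63 / (1 - (1/2))
S = 63 / (1/2)
S = 126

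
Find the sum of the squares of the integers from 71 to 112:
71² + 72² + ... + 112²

Use ∑_{k=1}^{n} k² = n(n+1)(2n+1)/6, then subtract the first 70 terms.
∑_{k=1}^{112} k² = 112×113×225/6 = 474600
∑_{k=1}^{70} k² = 70×71×141/6 = 116795
∑_{k=71}^{112} k² = 474600 - 116795 = 357805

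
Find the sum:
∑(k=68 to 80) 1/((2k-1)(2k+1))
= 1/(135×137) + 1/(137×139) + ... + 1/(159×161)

Partial fractions: 1/((2k-1)(2k+1)) = (1/2)[1/(2k-1) - 1/(2k+1)]
The series telescopes:
= (1/2)[1/135 - 1/161]
= 13/21735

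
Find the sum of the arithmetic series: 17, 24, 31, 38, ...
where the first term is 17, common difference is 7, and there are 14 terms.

Sₙ = n/2 × (first + last)
Last term = a + (n-1)d = 17 + (14-1)×7 = 108
S_14 = 14/2 × (17 + 108)
S_14 = 14/2 × 125 = 875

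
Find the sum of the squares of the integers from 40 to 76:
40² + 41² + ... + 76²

Use ∑_{k=1}^{n} k² = n(n+1)(2n+1)/6, then subtract the first 39 terms.
∑_{k=1}^{76} k² = 76×77×153/6 = 149226
∑_{k=1}^{39} k² = 39×40×79/6 = 20540
∑_{k=40}^{76} k² = 149226 - 20540 = 128686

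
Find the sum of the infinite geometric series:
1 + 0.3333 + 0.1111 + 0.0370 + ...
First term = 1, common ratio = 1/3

For |r| < 1, S = a / (1 - r)
S = 1 / (1 - (1/3))
S = 1 / (2/3)
S = 3/2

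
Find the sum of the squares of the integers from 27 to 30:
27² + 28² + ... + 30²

Use ∑_{k=1}^{n} k² = n(n+1)(2n+1)/6, then subtract the first 26 terms.
∑_{k=1}^{30} k² = 30×31×61/6 = 9455
∑_{k=1}^{26} k² = 26×27×53/6 = 6201
∑_{k=27}^{30} k² = 9455 - 6201 = 3254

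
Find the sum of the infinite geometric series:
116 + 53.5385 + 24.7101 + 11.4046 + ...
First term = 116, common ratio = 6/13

For |r| < 1, S = a / (1 - r)
S = 116 / (1 - (6/13))
S = 116 / (7/13)
S = 1508/7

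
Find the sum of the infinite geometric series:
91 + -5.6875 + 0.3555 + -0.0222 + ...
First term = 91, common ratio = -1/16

For |r| < 1, S = a / (1 - r)
S = 91 / (1 - (-1/16))
S = 91 / (17/16)
S = 1456/17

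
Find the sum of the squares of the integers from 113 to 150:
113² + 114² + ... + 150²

Use ∑_{k=1}^{n} k² = n(n+1)(2n+1)/6, then subtract the first 112 terms.
∑_{k=1}^{150} k² = 150×151×301/6 = 1136275
∑_{k=1}^{112} k² = 112×113×225/6 = 474600
∑_{k=113}^{150} k² = 1136275 - 474600 = 661675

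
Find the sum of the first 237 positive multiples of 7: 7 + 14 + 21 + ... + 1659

Factor out 7: = 7(1 + 2 + ... + 237) = 7 × n(n+1)/2
= 7 × 237×238/2
= 7 × 28203
= 197421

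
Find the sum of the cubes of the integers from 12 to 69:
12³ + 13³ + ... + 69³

Use ∑_{k=1}^{n} k³ = [n(n+1)/2]², then subtract the first 11 terms.
∑_{k=1}^{69} k³ = [69×70/2]² = 2415² = 5832225
∑_{k=1}^{11} k³ = [11×12/2]² = 66² = 4356
∑_{k=12}^{69} k³ = 5832225 - 4356 = 5827869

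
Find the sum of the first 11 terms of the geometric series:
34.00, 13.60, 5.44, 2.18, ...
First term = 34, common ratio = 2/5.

Sₙ = a(1 - rⁿ) / (1 - r)
S_11 = 34(1 - (2/5)^11) / (1 - (2/5))
S_11 = 34(1 - (2048/48828125)) / (3/5)
S_11 = 553362206/9765625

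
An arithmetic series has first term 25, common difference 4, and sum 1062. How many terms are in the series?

Using S = n/2 × [2a + (n-1)d]
1062 = n/2 × [2(25) + (n-1)(4)]
1062 = n/2 × [50 + 4n - 4]
2124 = n × [46 + 4n]
4n² + (46)n - 2124 = 0
Discriminant: Δ = (46)² - 4(4)(-2124) = 2116 + 33984 = 36100
√Δ = 190
n = [-(46) + √Δ] / (2·4) = (-46 + 190) / 8 = 144 / 8 = 18
(The negative root is discarded since n must be a positive integer.)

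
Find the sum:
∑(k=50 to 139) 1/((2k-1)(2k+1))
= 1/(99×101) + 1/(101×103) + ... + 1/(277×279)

Partial fractions: 1/((2k-1)(2k+1)) = (1/2)[1/(2k-1) - 1/(2k+1)]
The series telescopes:
= (1/2)[1/99 - 1/279]
= 10/3069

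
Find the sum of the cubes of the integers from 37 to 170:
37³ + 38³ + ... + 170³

Use ∑_{k=1}^{n} k³ = [n(n+1)/2]², then subtract the first 36 terms.
∑_{k=1}^{170} k³ = [170×171/2]² = 14535² = 211266225
∑_{k=1}^{36} k³ = [36×37/2]² = 666² = 443556
∑_{k=37}^{170} k³ = 211266225 - 443556 = 210822669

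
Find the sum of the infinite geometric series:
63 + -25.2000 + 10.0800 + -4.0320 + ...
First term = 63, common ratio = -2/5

For |r| < 1, S = a / (1 - r)
S = 63 / (1 - (-2/5))
S = 63 / (7/5)
S = 45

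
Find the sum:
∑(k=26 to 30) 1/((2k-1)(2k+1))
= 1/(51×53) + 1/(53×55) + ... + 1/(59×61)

Partial fractions: 1/((2k-1)(2k+1)) = (1/2)[1/(2k-1) - 1/(2k+1)]
The series telescopes:
= (1/2)[1/51 - 1/61]
= 5/3111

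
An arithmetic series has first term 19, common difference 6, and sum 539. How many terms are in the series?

Using S = n/2 × [2a + (n-1)d]
539 = n/2 × [2(19) + (n-1)(6)]
539 = n/2 × [38 + 6n - 6]
1078 = n × [32 + 6n]
6n² + (32)n - 1078 = 0
Discriminant: Δ = (32)² - 4(6)(-1078) = 1024 + 25872 = 26896
√Δ = 164
n = [-(32) + √Δ] / (2·6) = (-32 + 164) / 12 = 132 / 12 = 11
(The negative root is discarded since n must be a positive integer.)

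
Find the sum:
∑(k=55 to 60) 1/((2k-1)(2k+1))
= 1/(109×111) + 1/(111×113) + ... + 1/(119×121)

Partial fractions: 1/((2k-1)(2k+1)) = (1/2)[1/(2k-1) - 1/(2k+1)]
The series telescopes:
= (1/2)[1/109 - 1/121]
= 6/13189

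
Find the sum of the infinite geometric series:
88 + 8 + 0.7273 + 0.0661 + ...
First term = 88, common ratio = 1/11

For |r| < 1, S = a / (1 - r)
S = 88 / (1 - (1/11))
S = 88 / (10/11)
S = 484/5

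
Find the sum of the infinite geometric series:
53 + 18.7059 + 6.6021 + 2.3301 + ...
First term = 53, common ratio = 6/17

For |r| < 1, S = a / (1 - r)
S = 53 / (1 - (6/17))
S = 53 / (11/17)
S = 901/11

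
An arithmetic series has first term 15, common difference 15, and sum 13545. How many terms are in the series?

Using S = n/2 × [2a + (n-1)d]
13545 = n/2 × [2(15) + (n-1)(15)]
13545 = n/2 × [30 + 15n - 15]
27090 = n × [15 + 15n]
15n² + (15)n - 27090 = 0
Discriminant: Δ = (15)² - 4(15)(-27090) = 225 + 1625400 = 1625625
√Δ = 1275
n = [-(15) + √Δ] / (2·15) = (-15 + 1275) / 30 = 1260 / 30 = 42
(The negative root is discarded since n must be a positive integer.)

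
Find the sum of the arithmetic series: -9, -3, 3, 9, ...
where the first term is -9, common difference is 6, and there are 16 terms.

Sₙ = n/2 × (first + last)
Last term = a + (n-1)d = -9 + (16-1)×6 = 81
S_16 = 16/2 × (-9 + 81)
S_16 = 16/2 × 72 = 576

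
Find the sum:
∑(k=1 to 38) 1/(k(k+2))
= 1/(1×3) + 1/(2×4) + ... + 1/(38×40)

Partial fractions: 1/(k(k+2)) = (1/2)[1/k - 1/(k+2)]
Telescoping leaves the first two and last two terms:
= (1/2)[1/1 + 1/2 - 1/39 - 1/40]
= 2261/3120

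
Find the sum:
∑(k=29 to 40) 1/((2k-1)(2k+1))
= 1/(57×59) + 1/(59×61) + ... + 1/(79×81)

Partial fractions: 1/((2k-1)(2k+1)) = (1/2)[1/(2k-1) - 1/(2k+1)]
The series telescopes:
= (1/2)[1/57 - 1/81]
= 4/1539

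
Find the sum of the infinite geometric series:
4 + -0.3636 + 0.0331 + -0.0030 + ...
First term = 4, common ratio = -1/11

For |r| < 1, S = a / (1 - r)
S = 4 / (1 - (-1/11))
S = 4 / (12/11)
S = 11/3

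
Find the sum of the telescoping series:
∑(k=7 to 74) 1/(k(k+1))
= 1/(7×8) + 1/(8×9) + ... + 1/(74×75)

Partial fractions: 1/(k(k+1)) = 1/k - 1/(k+1)
The series telescopes:
= (1/7 - 1/8) + (1/8 - 1/9) + ... + (1/74 - 1/75)
= 1/7 - 1/75
= 68/525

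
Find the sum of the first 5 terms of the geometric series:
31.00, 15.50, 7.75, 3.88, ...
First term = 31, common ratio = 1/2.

Sₙ = a(1 - rⁿ) / (1 - r)
S_5 = 31(1 - (1/2)^5) / (1 - (1/2))
S_5 = 31(1 - (1/32)) / (1/2)
S_5 = 961/16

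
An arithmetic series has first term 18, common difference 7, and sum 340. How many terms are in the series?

Using S = n/2 × [2a + (n-1)d]
340 = n/2 × [2(18) + (n-1)(7)]
340 = n/2 × [36 + 7n - 7]
680 = n × [29 + 7n]
7n² + (29)n - 680 = 0
Discriminant: Δ = (29)² - 4(7)(-680) = 841 + 19040 = 19881
√Δ = 141
n = [-(29) + √Δ] / (2·7) = (-29 + 141) / 14 = 112 / 14 = 8
(The negative root is discarded since n must be a positive integer.)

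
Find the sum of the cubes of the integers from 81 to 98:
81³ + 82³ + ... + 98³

Use ∑_{k=1}^{n} k³ = [n(n+1)/2]², then subtract the first 80 terms.
∑_{k=1}^{98} k³ = [98×99/2]² = 4851² = 23532201
∑_{k=1}^{80} k³ = [80×81/2]² = 3240² = 10497600
∑_{k=81}^{98} k³ = 23532201 - 10497600 = 13034601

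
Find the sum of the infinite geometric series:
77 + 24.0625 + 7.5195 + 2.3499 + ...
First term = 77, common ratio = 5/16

For |r| < 1, S = a / (1 - r)
S = 77 / (1 - (5/16))
S = 77 / (11/16)
S = 112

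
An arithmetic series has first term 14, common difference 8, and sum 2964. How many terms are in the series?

Using S = n/2 × [2a + (n-1)d]
2964 = n/2 × [2(14) + (n-1)(8)]
2964 = n/2 × [28 + 8n - 8]
5928 = n × [20 + 8n]
8n² + (20)n - 5928 = 0
Discriminant: Δ = (20)² - 4(8)(-5928) = 400 + 189696 = 190096
√Δ = 436
n = [-(20) + √Δ] / (2·8) = (-20 + 436) / 16 = 416 / 16 = 26
(The negative root is discarded since n must be a positive integer.)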